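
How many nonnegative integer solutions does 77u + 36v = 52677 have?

19

gcd(77, 36) = 1  (77 = 2×36 + 5, 36 = 7×5 + 1, 5 = 5×1).
Back-substituting, 77×(-7) + 36×(15) = 1.
Scale by 52677: one solution is (-368739, 790155). Reduce u mod 36: (9, 1444).
General: u = 9 + 36t, v = 1444 - 77t.
u ≥ 0 ⇒ t ≥ 0; v ≥ 0 ⇒ t ≤ 18. So t ∈ [0, 18]: 19 solutions.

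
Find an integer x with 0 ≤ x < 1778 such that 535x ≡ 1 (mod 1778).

1223

gcd(1778, 535) = 1.
By Bézout, 535×(-555) + 1778×(167) = 1.
So 535×-555 ≡ 1 (mod 1778), and -555 mod 1778 = 1223.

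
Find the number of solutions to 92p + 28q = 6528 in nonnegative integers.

10

gcd(92, 28):
  92 = 3×28 + 8
  28 = 3×8 + 4
  8 = 2×4
so gcd(92, 28) = 4.
Back-substitute for Bézout coefficients:
  4 = 28 - 3×8
  ... = 92×(-3) + 28×(10)
Scale by 1632: one solution is (-4896, 16320). Reduce p mod 7: (4, 220).
General: p = 4 + 7t, q = 220 - 23t.
p ≥ 0 ⇒ t ≥ 0; q ≥ 0 ⇒ t ≤ 9. So t ∈ [0, 9]: 10 solutions.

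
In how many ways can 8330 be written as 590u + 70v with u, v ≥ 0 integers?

gcd(590, 70) = 10.
By Bézout, 590×(-2) + 70×(17) = 10.
One solution: (0, 119).
General: u = 0 + 7t, v = 119 - 59t.
u ≥ 0 ⇒ t ≥ 0; v ≥ 0 ⇒ t ≤ 2. So t ∈ [0, 2]: 3 solutions.

3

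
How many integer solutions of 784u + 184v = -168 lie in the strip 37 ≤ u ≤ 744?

gcd(784, 184):
  784 = 4*184 + 48
  184 = 3*48 + 40
  48 = 1*40 + 8
  40 = 5*8
so gcd(784, 184) = 8.
Back-substitute for Bézout coefficients:
  8 = 48 - 1*40
  ... = 784*(4) + 184*(-17)
Scale by -21: particular solution (-84, 357); reduce u mod 23: (8, -35).
General solution: u = 8 + 23t, v = -35 - 98t for integer t.
37 ≤ 8 + 23t ≤ 744 gives t ∈ [2, 32], which is 31 values.

31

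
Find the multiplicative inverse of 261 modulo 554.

225

gcd(554, 261):
  554 = 2·261 + 32
  261 = 8·32 + 5
  32 = 6·5 + 2
  5 = 2·2 + 1
  2 = 2·1
so gcd(554, 261) = 1.
Back-substitute for Bézout coefficients:
  1 = 5 - 2·2
  ... = 261·(225) + 554·(-106)
So 261·225 ≡ 1 (mod 554), and 225 mod 554 = 225.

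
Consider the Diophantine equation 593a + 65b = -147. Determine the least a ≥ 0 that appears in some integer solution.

gcd(593, 65) = 1  (593 = 9·65 + 8, 65 = 8·8 + 1, 8 = 8·1).
1 divides -147, so solutions exist.
Back-substituting, 593·(-8) + 65·(73) = 1.
Scale by -147/1 = -147: (a₀, b₀) = (1176, -10731).
General solution: a = 1176 + 65t, b = -10731 - 593t for integer t.
a ≥ 0: smallest is 1176 mod 65 = 6 (at t = -18), with b = -57.

6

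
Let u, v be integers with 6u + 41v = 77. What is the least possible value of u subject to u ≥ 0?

gcd(41, 6) = 1  (41 = 6·6 + 5, 6 = 1·5 + 1, 5 = 5·1).
1 divides 77, so solutions exist.
Back-substituting, 6·(7) + 41·(-1) = 1.
Scale by 77/1 = 77: (u₀, v₀) = (539, -77).
General solution: u = 539 + 41t, v = -77 - 6t for integer t.
u ≥ 0: smallest is 539 mod 41 = 6 (at t = -13), with v = 1.

6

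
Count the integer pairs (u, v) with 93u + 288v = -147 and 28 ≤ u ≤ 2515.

gcd(288, 93) = 3  (288 = 3×93 + 9, 93 = 10×9 + 3, 9 = 3×3).
Back-substituting, 93×(31) + 288×(-10) = 3.
Scale by -49: particular solution (-1519, 490); reduce u mod 96: (17, -6).
General solution: u = 17 + 96t, v = -6 - 31t for integer t.
28 ≤ 17 + 96t ≤ 2515 gives t ∈ [1, 26], which is 26 values.

26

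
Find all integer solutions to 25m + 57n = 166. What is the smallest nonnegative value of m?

gcd(57, 25):
  57 = 2×25 + 7
  25 = 3×7 + 4
  7 = 1×4 + 3
  4 = 1×3 + 1
  3 = 3×1
so gcd(57, 25) = 1.
1 divides 166, so solutions exist.
Back-substitute for Bézout coefficients:
  1 = 4 - 1×3
  ... = 25×(16) + 57×(-7)
Scale by 166/1 = 166: (m₀, n₀) = (2656, -1162).
General solution: m = 2656 + 57t, n = -1162 - 25t for integer t.
m ≥ 0: smallest is 2656 mod 57 = 34 (at t = -46), with n = -12.

34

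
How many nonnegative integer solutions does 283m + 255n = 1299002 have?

18

gcd(283, 255) = 1.
By Bézout, 283*(82) + 255*(-91) = 1.
One solution: (74, 5012).
General: m = 74 + 255t, n = 5012 - 283t.
m ≥ 0 ⇒ t ≥ 0; n ≥ 0 ⇒ t ≤ 17. So t ∈ [0, 17]: 18 solutions.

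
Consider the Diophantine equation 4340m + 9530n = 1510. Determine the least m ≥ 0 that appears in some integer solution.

gcd(9530, 4340) = 10  (9530 = 2×4340 + 850, 4340 = 5×850 + 90, 850 = 9×90 + 40, 90 = 2×40 + 10, 40 = 4×10).
10 divides 1510, so solutions exist.
Back-substituting, 4340×(213) + 9530×(-97) = 10.
Scale by 1510/10 = 151: (m₀, n₀) = (32163, -14647).
General solution: m = 32163 + 953t, n = -14647 - 434t for integer t.
m ≥ 0: smallest is 32163 mod 953 = 714 (at t = -33), with n = -325.

714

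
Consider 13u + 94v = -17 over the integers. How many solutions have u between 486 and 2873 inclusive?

25

gcd(94, 13) = 1.
By Bézout, 13×(29) + 94×(-4) = 1.
Particular solution: (71, -10).
General solution: u = 71 + 94t, v = -10 - 13t for integer t.
486 ≤ 71 + 94t ≤ 2873 gives t ∈ [5, 29], which is 25 values.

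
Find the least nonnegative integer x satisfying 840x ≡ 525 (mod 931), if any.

gcd(931, 840):
  931 = 1×840 + 91
  840 = 9×91 + 21
  91 = 4×21 + 7
  21 = 3×7
so gcd(931, 840) = 7.
7 divides 525, so solutions exist.
Back-substitute for Bézout coefficients:
  7 = 91 - 4×21
  ... = 840×(-41) + 931×(37)
So 840×(-41) ≡ 7 (mod 931); multiply by 75: x ≡ -3075 (mod 133).
Smallest nonnegative: x = -3075 mod 133 = 117.

117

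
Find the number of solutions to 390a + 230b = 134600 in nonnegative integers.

gcd(390, 230) = 10  (390 = 1×230 + 160, 230 = 1×160 + 70, 160 = 2×70 + 20, 70 = 3×20 + 10, 20 = 2×10).
Back-substituting, 390×(-10) + 230×(17) = 10.
Scale by 13460: one solution is (-134600, 228820). Reduce a mod 23: (19, 553).
General: a = 19 + 23t, b = 553 - 39t.
a ≥ 0 ⇒ t ≥ 0; b ≥ 0 ⇒ t ≤ 14. So t ∈ [0, 14]: 15 solutions.

15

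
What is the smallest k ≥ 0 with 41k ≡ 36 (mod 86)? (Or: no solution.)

68

gcd(86, 41) = 1.
1 divides 36, so solutions exist.
By Bézout, 41×(21) + 86×(-10) = 1.
So 41×(21) ≡ 1 (mod 86); multiply by 36: k ≡ 756 (mod 86).
Smallest nonnegative: k = 756 mod 86 = 68.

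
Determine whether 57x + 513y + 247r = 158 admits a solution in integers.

gcd(513, 57) = 57.
gcd(57, 247) = 19.
19 does not divide 158 (remainder 6), so no integer solutions.

no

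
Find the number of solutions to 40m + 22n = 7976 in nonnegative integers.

18

gcd(40, 22):
  40 = 1×22 + 18
  22 = 1×18 + 4
  18 = 4×4 + 2
  4 = 2×2
so gcd(40, 22) = 2.
Back-substitute for Bézout coefficients:
  2 = 18 - 4×4
  ... = 40×(5) + 22×(-9)
Scale by 3988: one solution is (19940, -35892). Reduce m mod 11: (8, 348).
General: m = 8 + 11t, n = 348 - 20t.
m ≥ 0 ⇒ t ≥ 0; n ≥ 0 ⇒ t ≤ 17. So t ∈ [0, 17]: 18 solutions.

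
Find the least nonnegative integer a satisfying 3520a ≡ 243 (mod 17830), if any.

gcd(17830, 3520) = 10.
10 does not divide 243, so the congruence has no solution.

no solution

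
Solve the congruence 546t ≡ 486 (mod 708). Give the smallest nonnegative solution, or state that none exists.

gcd(708, 546) = 6.
6 divides 486, so solutions exist.
By Bézout, 546*(-35) + 708*(27) = 6.
So 546*(-35) ≡ 6 (mod 708); multiply by 81: t ≡ -2835 (mod 118).
Smallest nonnegative: t = -2835 mod 118 = 115.

115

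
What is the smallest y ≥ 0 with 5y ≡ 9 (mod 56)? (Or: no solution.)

13

gcd(56, 5) = 1.
1 divides 9, so solutions exist.
By Bézout, 5*(-11) + 56*(1) = 1.
So 5*(-11) ≡ 1 (mod 56); multiply by 9: y ≡ -99 (mod 56).
Smallest nonnegative: y = -99 mod 56 = 13.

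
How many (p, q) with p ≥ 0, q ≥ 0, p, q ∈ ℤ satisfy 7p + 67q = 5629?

gcd(67, 7) = 1.
By Bézout, 7·(-19) + 67·(2) = 1.
One solution: (48, 79).
General: p = 48 + 67t, q = 79 - 7t.
p ≥ 0 ⇒ t ≥ 0; q ≥ 0 ⇒ t ≤ 11. So t ∈ [0, 11]: 12 solutions.

12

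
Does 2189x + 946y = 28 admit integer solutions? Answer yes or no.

no

gcd(2189, 946):
  2189 = 2×946 + 297
  946 = 3×297 + 55
  297 = 5×55 + 22
  55 = 2×22 + 11
  22 = 2×11
so gcd(2189, 946) = 11.
11 does not divide 28 (remainder 6), so no integer solutions.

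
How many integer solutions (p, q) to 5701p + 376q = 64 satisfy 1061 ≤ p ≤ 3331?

gcd(5701, 376):
  5701 = 15·376 + 61
  376 = 6·61 + 10
  61 = 6·10 + 1
  10 = 10·1
so gcd(5701, 376) = 1.
Back-substitute for Bézout coefficients:
  1 = 61 - 6·10
  ... = 5701·(37) + 376·(-561)
Scale by 64: particular solution (2368, -35904); reduce p mod 376: (112, -1698).
General solution: p = 112 + 376t, q = -1698 - 5701t for integer t.
1061 ≤ 112 + 376t ≤ 3331 gives t ∈ [3, 8], which is 6 values.

6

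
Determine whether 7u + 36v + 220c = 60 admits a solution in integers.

yes

gcd(36, 7) = 1.
gcd(1, 220) = 1.
1 divides 60, so integer solutions exist.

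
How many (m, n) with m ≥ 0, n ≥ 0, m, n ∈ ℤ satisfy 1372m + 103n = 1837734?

13

gcd(1372, 103) = 1.
By Bézout, 1372*(25) + 103*(-333) = 1.
One solution: (97, 16550).
General: m = 97 + 103t, n = 16550 - 1372t.
m ≥ 0 ⇒ t ≥ 0; n ≥ 0 ⇒ t ≤ 12. So t ∈ [0, 12]: 13 solutions.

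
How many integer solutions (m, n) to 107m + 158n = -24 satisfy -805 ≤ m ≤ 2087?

gcd(158, 107):
  158 = 1*107 + 51
  107 = 2*51 + 5
  51 = 10*5 + 1
  5 = 5*1
so gcd(158, 107) = 1.
Back-substitute for Bézout coefficients:
  1 = 51 - 10*5
  ... = 107*(-31) + 158*(21)
Scale by -24: particular solution (744, -504); reduce m mod 158: (112, -76).
General solution: m = 112 + 158t, n = -76 - 107t for integer t.
-805 ≤ 112 + 158t ≤ 2087 gives t ∈ [-5, 12], which is 18 values.

18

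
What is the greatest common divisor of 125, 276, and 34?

gcd(276, 125) = 1  (276 = 2*125 + 26, 125 = 4*26 + 21, 26 = 1*21 + 5, 21 = 4*5 + 1, 5 = 5*1).
gcd(1, 34) = 1.

1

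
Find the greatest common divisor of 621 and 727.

1

gcd(727, 621):
  727 = 1×621 + 106
  621 = 5×106 + 91
  106 = 1×91 + 15
  91 = 6×15 + 1
  15 = 15×1
so gcd(727, 621) = 1.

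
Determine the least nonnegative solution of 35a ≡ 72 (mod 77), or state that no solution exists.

gcd(77, 35) = 7.
7 does not divide 72, so the congruence has no solution.

no solution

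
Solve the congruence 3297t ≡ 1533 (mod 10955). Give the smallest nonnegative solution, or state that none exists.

gcd(10955, 3297) = 7.
7 divides 1533, so solutions exist.
By Bézout, 3297×(731) + 10955×(-220) = 7.
So 3297×(731) ≡ 7 (mod 10955); multiply by 219: t ≡ 160089 (mod 1565).
Smallest nonnegative: t = 160089 mod 1565 = 459.

459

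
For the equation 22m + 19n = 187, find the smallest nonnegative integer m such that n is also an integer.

18

gcd(22, 19) = 1  (22 = 1×19 + 3, 19 = 6×3 + 1, 3 = 3×1).
1 divides 187, so solutions exist.
Back-substituting, 22×(-6) + 19×(7) = 1.
Scale by 187/1 = 187: (m₀, n₀) = (-1122, 1309).
General solution: m = -1122 + 19t, n = 1309 - 22t for integer t.
m ≥ 0: smallest is -1122 mod 19 = 18 (at t = 60), with n = -11.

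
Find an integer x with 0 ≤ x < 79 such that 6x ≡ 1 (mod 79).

gcd(79, 6) = 1.
By Bézout, 6*(-13) + 79*(1) = 1.
So 6*-13 ≡ 1 (mod 79), and -13 mod 79 = 66.

66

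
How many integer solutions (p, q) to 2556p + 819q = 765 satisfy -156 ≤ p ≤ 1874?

22

gcd(2556, 819):
  2556 = 3*819 + 99
  819 = 8*99 + 27
  99 = 3*27 + 18
  27 = 1*18 + 9
  18 = 2*9
so gcd(2556, 819) = 9.
Back-substitute for Bézout coefficients:
  9 = 27 - 1*18
  ... = 2556*(-33) + 819*(103)
Scale by 85: particular solution (-2805, 8755); reduce p mod 91: (16, -49).
General solution: p = 16 + 91t, q = -49 - 284t for integer t.
-156 ≤ 16 + 91t ≤ 1874 gives t ∈ [-1, 20], which is 22 values.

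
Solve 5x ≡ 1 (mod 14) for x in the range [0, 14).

3

gcd(14, 5) = 1  (14 = 2·5 + 4, 5 = 1·4 + 1, 4 = 4·1).
Back-substituting, 5·(3) + 14·(-1) = 1.
So 5·3 ≡ 1 (mod 14), and 3 mod 14 = 3.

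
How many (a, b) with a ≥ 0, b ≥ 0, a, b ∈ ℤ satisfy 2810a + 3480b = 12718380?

13

gcd(3480, 2810) = 10  (3480 = 1*2810 + 670, 2810 = 4*670 + 130, 670 = 5*130 + 20, 130 = 6*20 + 10, 20 = 2*10).
Back-substituting, 2810*(161) + 3480*(-130) = 10.
Scale by 1271838: one solution is (204765918, -165338940). Reduce a mod 348: (282, 3427).
General: a = 282 + 348t, b = 3427 - 281t.
a ≥ 0 ⇒ t ≥ 0; b ≥ 0 ⇒ t ≤ 12. So t ∈ [0, 12]: 13 solutions.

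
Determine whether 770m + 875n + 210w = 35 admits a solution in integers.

gcd(875, 770):
  875 = 1·770 + 105
  770 = 7·105 + 35
  105 = 3·35
so gcd(875, 770) = 35.
gcd(35, 210) = 35.
35 divides 35, so integer solutions exist.

yes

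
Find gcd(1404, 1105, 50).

1

gcd(1404, 1105) = 13  (1404 = 1×1105 + 299, 1105 = 3×299 + 208, 299 = 1×208 + 91, 208 = 2×91 + 26, 91 = 3×26 + 13, 26 = 2×13).
gcd(13, 50) = 1.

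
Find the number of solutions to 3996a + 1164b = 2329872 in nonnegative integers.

6

gcd(3996, 1164):
  3996 = 3*1164 + 504
  1164 = 2*504 + 156
  504 = 3*156 + 36
  156 = 4*36 + 12
  36 = 3*12
so gcd(3996, 1164) = 12.
Back-substitute for Bézout coefficients:
  12 = 156 - 4*36
  ... = 3996*(-30) + 1164*(103)
Scale by 194156: one solution is (-5824680, 19998068). Reduce a mod 97: (73, 1751).
General: a = 73 + 97t, b = 1751 - 333t.
a ≥ 0 ⇒ t ≥ 0; b ≥ 0 ⇒ t ≤ 5. So t ∈ [0, 5]: 6 solutions.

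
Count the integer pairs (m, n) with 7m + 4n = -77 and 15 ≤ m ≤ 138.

31

gcd(7, 4):
  7 = 1*4 + 3
  4 = 1*3 + 1
  3 = 3*1
so gcd(7, 4) = 1.
Back-substitute for Bézout coefficients:
  1 = 4 - 1*3
  ... = 7*(-1) + 4*(2)
Scale by -77: particular solution (77, -154); reduce m mod 4: (1, -21).
General solution: m = 1 + 4t, n = -21 - 7t for integer t.
15 ≤ 1 + 4t ≤ 138 gives t ∈ [4, 34], which is 31 values.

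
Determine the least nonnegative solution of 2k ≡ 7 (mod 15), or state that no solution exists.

gcd(15, 2) = 1.
1 divides 7, so solutions exist.
By Bézout, 2*(-7) + 15*(1) = 1.
So 2*(-7) ≡ 1 (mod 15); multiply by 7: k ≡ -49 (mod 15).
Smallest nonnegative: k = -49 mod 15 = 11.

11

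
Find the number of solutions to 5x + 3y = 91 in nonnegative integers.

gcd(5, 3):
  5 = 1*3 + 2
  3 = 1*2 + 1
  2 = 2*1
so gcd(5, 3) = 1.
Back-substitute for Bézout coefficients:
  1 = 3 - 1*2
  ... = 5*(-1) + 3*(2)
Scale by 91: one solution is (-91, 182). Reduce x mod 3: (2, 27).
General: x = 2 + 3t, y = 27 - 5t.
x ≥ 0 ⇒ t ≥ 0; y ≥ 0 ⇒ t ≤ 5. So t ∈ [0, 5]: 6 solutions.

6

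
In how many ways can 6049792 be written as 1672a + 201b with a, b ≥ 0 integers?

gcd(1672, 201) = 1.
By Bézout, 1672*(22) + 201*(-183) = 1.
One solution: (58, 29616).
General: a = 58 + 201t, b = 29616 - 1672t.
a ≥ 0 ⇒ t ≥ 0; b ≥ 0 ⇒ t ≤ 17. So t ∈ [0, 17]: 18 solutions.

18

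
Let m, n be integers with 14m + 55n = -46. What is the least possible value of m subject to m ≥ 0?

gcd(55, 14):
  55 = 3×14 + 13
  14 = 1×13 + 1
  13 = 13×1
so gcd(55, 14) = 1.
1 divides -46, so solutions exist.
Back-substitute for Bézout coefficients:
  1 = 14 - 1×13
  ... = 14×(4) + 55×(-1)
Scale by -46/1 = -46: (m₀, n₀) = (-184, 46).
General solution: m = -184 + 55t, n = 46 - 14t for integer t.
m ≥ 0: smallest is -184 mod 55 = 36 (at t = 4), with n = -10.

36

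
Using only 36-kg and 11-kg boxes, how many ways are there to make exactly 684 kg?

Need nonnegative integers with 36j + 11k = 684.
gcd(36, 11) = 1, and 36·(4) + 11·(-13) = 1.
So (j₀, k₀) = (2736, -8892); general j = 2736 + 11t, k = -8892 - 36t.
j ≥ 0 ⇒ t ≥ -248; k ≥ 0 ⇒ t ≤ -247. That's 2 values of t.

2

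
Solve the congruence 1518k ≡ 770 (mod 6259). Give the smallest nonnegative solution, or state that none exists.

gcd(6259, 1518):
  6259 = 4×1518 + 187
  1518 = 8×187 + 22
  187 = 8×22 + 11
  22 = 2×11
so gcd(6259, 1518) = 11.
11 divides 770, so solutions exist.
Back-substitute for Bézout coefficients:
  11 = 187 - 8×22
  ... = 1518×(-268) + 6259×(65)
So 1518×(-268) ≡ 11 (mod 6259); multiply by 70: k ≡ -18760 (mod 569).
Smallest nonnegative: k = -18760 mod 569 = 17.

17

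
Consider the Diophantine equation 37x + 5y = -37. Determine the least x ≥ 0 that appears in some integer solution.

4

gcd(37, 5):
  37 = 7×5 + 2
  5 = 2×2 + 1
  2 = 2×1
so gcd(37, 5) = 1.
1 divides -37, so solutions exist.
Back-substitute for Bézout coefficients:
  1 = 5 - 2×2
  ... = 37×(-2) + 5×(15)
Scale by -37/1 = -37: (x₀, y₀) = (74, -555).
General solution: x = 74 + 5t, y = -555 - 37t for integer t.
x ≥ 0: smallest is 74 mod 5 = 4 (at t = -14), with y = -37.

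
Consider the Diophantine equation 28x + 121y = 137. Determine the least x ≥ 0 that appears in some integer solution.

gcd(121, 28):
  121 = 4*28 + 9
  28 = 3*9 + 1
  9 = 9*1
so gcd(121, 28) = 1.
1 divides 137, so solutions exist.
Back-substitute for Bézout coefficients:
  1 = 28 - 3*9
  ... = 28*(13) + 121*(-3)
Scale by 137/1 = 137: (x₀, y₀) = (1781, -411).
General solution: x = 1781 + 121t, y = -411 - 28t for integer t.
x ≥ 0: smallest is 1781 mod 121 = 87 (at t = -14), with y = -19.

87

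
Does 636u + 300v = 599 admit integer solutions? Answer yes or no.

no

gcd(636, 300) = 12  (636 = 2·300 + 36, 300 = 8·36 + 12, 36 = 3·12).
12 does not divide 599 (remainder 11), so no integer solutions.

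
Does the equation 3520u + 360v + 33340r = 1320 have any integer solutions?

yes

gcd(3520, 360) = 40  (3520 = 9·360 + 280, 360 = 1·280 + 80, 280 = 3·80 + 40, 80 = 2·40).
gcd(40, 33340) = 20.
20 divides 1320, so integer solutions exist.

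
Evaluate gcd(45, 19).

1

gcd(45, 19) = 1  (45 = 2×19 + 7, 19 = 2×7 + 5, 7 = 1×5 + 2, 5 = 2×2 + 1, 2 = 2×1).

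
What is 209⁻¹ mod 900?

gcd(900, 209):
  900 = 4·209 + 64
  209 = 3·64 + 17
  64 = 3·17 + 13
  17 = 1·13 + 4
  13 = 3·4 + 1
  4 = 4·1
so gcd(900, 209) = 1.
Back-substitute for Bézout coefficients:
  1 = 13 - 3·4
  ... = 209·(-211) + 900·(49)
So 209·-211 ≡ 1 (mod 900), and -211 mod 900 = 689.

689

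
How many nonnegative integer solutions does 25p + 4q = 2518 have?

gcd(25, 4) = 1  (25 = 6×4 + 1, 4 = 4×1).
Back-substituting, 25×(1) + 4×(-6) = 1.
Scale by 2518: one solution is (2518, -15108). Reduce p mod 4: (2, 617).
General: p = 2 + 4t, q = 617 - 25t.
p ≥ 0 ⇒ t ≥ 0; q ≥ 0 ⇒ t ≤ 24. So t ∈ [0, 24]: 25 solutions.

25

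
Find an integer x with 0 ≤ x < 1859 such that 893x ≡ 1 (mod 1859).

gcd(1859, 893):
  1859 = 2×893 + 73
  893 = 12×73 + 17
  73 = 4×17 + 5
  17 = 3×5 + 2
  5 = 2×2 + 1
  2 = 2×1
so gcd(1859, 893) = 1.
Back-substitute for Bézout coefficients:
  1 = 5 - 2×2
  ... = 893×(-764) + 1859×(367)
So 893×-764 ≡ 1 (mod 1859), and -764 mod 1859 = 1095.

1095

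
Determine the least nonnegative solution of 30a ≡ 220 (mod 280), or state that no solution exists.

26

gcd(280, 30):
  280 = 9·30 + 10
  30 = 3·10
so gcd(280, 30) = 10.
10 divides 220, so solutions exist.
Back-substitute for Bézout coefficients:
  10 = 280 - 9·30
  ... = 30·(-9) + 280·(1)
So 30·(-9) ≡ 10 (mod 280); multiply by 22: a ≡ -198 (mod 28).
Smallest nonnegative: a = -198 mod 28 = 26.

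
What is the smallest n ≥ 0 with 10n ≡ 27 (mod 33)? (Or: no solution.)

6

gcd(33, 10):
  33 = 3×10 + 3
  10 = 3×3 + 1
  3 = 3×1
so gcd(33, 10) = 1.
1 divides 27, so solutions exist.
Back-substitute for Bézout coefficients:
  1 = 10 - 3×3
  ... = 10×(10) + 33×(-3)
So 10×(10) ≡ 1 (mod 33); multiply by 27: n ≡ 270 (mod 33).
Smallest nonnegative: n = 270 mod 33 = 6.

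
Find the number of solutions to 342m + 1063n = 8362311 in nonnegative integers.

23

gcd(1063, 342) = 1  (1063 = 3*342 + 37, 342 = 9*37 + 9, 37 = 4*9 + 1, 9 = 9*1).
Back-substituting, 342*(-115) + 1063*(37) = 1.
Scale by 8362311: one solution is (-961665765, 309405507). Reduce m mod 1063: (571, 7683).
General: m = 571 + 1063t, n = 7683 - 342t.
m ≥ 0 ⇒ t ≥ 0; n ≥ 0 ⇒ t ≤ 22. So t ∈ [0, 22]: 23 solutions.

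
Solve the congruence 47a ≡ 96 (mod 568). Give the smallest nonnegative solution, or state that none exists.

gcd(568, 47) = 1  (568 = 12*47 + 4, 47 = 11*4 + 3, 4 = 1*3 + 1, 3 = 3*1).
1 divides 96, so solutions exist.
Back-substituting, 47*(-145) + 568*(12) = 1.
So 47*(-145) ≡ 1 (mod 568); multiply by 96: a ≡ -13920 (mod 568).
Smallest nonnegative: a = -13920 mod 568 = 280.

280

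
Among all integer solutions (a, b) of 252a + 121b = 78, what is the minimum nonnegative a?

gcd(252, 121):
  252 = 2*121 + 10
  121 = 12*10 + 1
  10 = 10*1
so gcd(252, 121) = 1.
1 divides 78, so solutions exist.
Back-substitute for Bézout coefficients:
  1 = 121 - 12*10
  ... = 252*(-12) + 121*(25)
Scale by 78/1 = 78: (a₀, b₀) = (-936, 1950).
General solution: a = -936 + 121t, b = 1950 - 252t for integer t.
a ≥ 0: smallest is -936 mod 121 = 32 (at t = 8), with b = -66.

32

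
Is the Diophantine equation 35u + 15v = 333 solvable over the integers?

gcd(35, 15):
  35 = 2·15 + 5
  15 = 3·5
so gcd(35, 15) = 5.
5 does not divide 333 (remainder 3), so no integer solutions.

no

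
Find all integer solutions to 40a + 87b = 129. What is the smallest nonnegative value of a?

75

gcd(87, 40) = 1.
1 divides 129, so solutions exist.
By Bézout, 40×(37) + 87×(-17) = 1.
Scale by 129/1 = 129: (a₀, b₀) = (4773, -2193).
General solution: a = 4773 + 87t, b = -2193 - 40t for integer t.
a ≥ 0: smallest is 4773 mod 87 = 75 (at t = -54), with b = -33.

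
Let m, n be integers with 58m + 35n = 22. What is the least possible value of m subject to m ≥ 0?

gcd(58, 35):
  58 = 1*35 + 23
  35 = 1*23 + 12
  23 = 1*12 + 11
  12 = 1*11 + 1
  11 = 11*1
so gcd(58, 35) = 1.
1 divides 22, so solutions exist.
Back-substitute for Bézout coefficients:
  1 = 12 - 1*11
  ... = 58*(-3) + 35*(5)
Scale by 22/1 = 22: (m₀, n₀) = (-66, 110).
General solution: m = -66 + 35t, n = 110 - 58t for integer t.
m ≥ 0: smallest is -66 mod 35 = 4 (at t = 2), with n = -6.

4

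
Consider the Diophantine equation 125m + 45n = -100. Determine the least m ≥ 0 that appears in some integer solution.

1

gcd(125, 45):
  125 = 2·45 + 35
  45 = 1·35 + 10
  35 = 3·10 + 5
  10 = 2·5
so gcd(125, 45) = 5.
5 divides -100, so solutions exist.
Back-substitute for Bézout coefficients:
  5 = 35 - 3·10
  ... = 125·(4) + 45·(-11)
Scale by -100/5 = -20: (m₀, n₀) = (-80, 220).
General solution: m = -80 + 9t, n = 220 - 25t for integer t.
m ≥ 0: smallest is -80 mod 9 = 1 (at t = 9), with n = -5.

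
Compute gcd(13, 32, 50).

1

gcd(32, 13) = 1.
gcd(1, 50) = 1.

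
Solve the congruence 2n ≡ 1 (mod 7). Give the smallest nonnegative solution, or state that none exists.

4

gcd(7, 2) = 1  (7 = 3*2 + 1, 2 = 2*1).
1 divides 1, so solutions exist.
Back-substituting, 2*(-3) + 7*(1) = 1.
So 2*(-3) ≡ 1 (mod 7); multiply by 1: n ≡ -3 (mod 7).
Smallest nonnegative: n = -3 mod 7 = 4.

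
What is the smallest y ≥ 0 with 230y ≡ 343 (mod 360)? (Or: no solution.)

no solution

gcd(360, 230):
  360 = 1*230 + 130
  230 = 1*130 + 100
  130 = 1*100 + 30
  100 = 3*30 + 10
  30 = 3*10
so gcd(360, 230) = 10.
10 does not divide 343, so the congruence has no solution.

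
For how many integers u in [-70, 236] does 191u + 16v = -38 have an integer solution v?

19

gcd(191, 16) = 1  (191 = 11×16 + 15, 16 = 1×15 + 1, 15 = 15×1).
Back-substituting, 191×(-1) + 16×(12) = 1.
Scale by -38: particular solution (38, -456); reduce u mod 16: (6, -74).
General solution: u = 6 + 16t, v = -74 - 191t for integer t.
-70 ≤ 6 + 16t ≤ 236 gives t ∈ [-4, 14], which is 19 values.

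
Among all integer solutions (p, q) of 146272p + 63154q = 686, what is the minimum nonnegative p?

1161

gcd(146272, 63154):
  146272 = 2×63154 + 19964
  63154 = 3×19964 + 3262
  19964 = 6×3262 + 392
  3262 = 8×392 + 126
  392 = 3×126 + 14
  126 = 9×14
so gcd(146272, 63154) = 14.
14 divides 686, so solutions exist.
Back-substitute for Bézout coefficients:
  14 = 392 - 3×126
  ... = 146272×(484) + 63154×(-1121)
Scale by 686/14 = 49: (p₀, q₀) = (23716, -54929).
General solution: p = 23716 + 4511t, q = -54929 - 10448t for integer t.
p ≥ 0: smallest is 23716 mod 4511 = 1161 (at t = -5), with q = -2689.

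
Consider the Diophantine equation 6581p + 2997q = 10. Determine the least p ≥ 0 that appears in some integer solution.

gcd(6581, 2997) = 1.
1 divides 10, so solutions exist.
By Bézout, 6581×(725) + 2997×(-1592) = 1.
Scale by 10/1 = 10: (p₀, q₀) = (7250, -15920).
General solution: p = 7250 + 2997t, q = -15920 - 6581t for integer t.
p ≥ 0: smallest is 7250 mod 2997 = 1256 (at t = -2), with q = -2758.

1256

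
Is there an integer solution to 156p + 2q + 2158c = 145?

no

gcd(156, 2) = 2.
gcd(2, 2158) = 2.
2 does not divide 145 (remainder 1), so no integer solutions.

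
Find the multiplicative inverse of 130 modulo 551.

462

gcd(551, 130):
  551 = 4·130 + 31
  130 = 4·31 + 6
  31 = 5·6 + 1
  6 = 6·1
so gcd(551, 130) = 1.
Back-substitute for Bézout coefficients:
  1 = 31 - 5·6
  ... = 130·(-89) + 551·(21)
So 130·-89 ≡ 1 (mod 551), and -89 mod 551 = 462.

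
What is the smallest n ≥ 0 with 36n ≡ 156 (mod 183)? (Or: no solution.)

45

gcd(183, 36) = 3.
3 divides 156, so solutions exist.
By Bézout, 36·(-5) + 183·(1) = 3.
So 36·(-5) ≡ 3 (mod 183); multiply by 52: n ≡ -260 (mod 61).
Smallest nonnegative: n = -260 mod 61 = 45.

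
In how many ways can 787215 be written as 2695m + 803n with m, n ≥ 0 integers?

4

gcd(2695, 803):
  2695 = 3·803 + 286
  803 = 2·286 + 231
  286 = 1·231 + 55
  231 = 4·55 + 11
  55 = 5·11
so gcd(2695, 803) = 11.
Back-substitute for Bézout coefficients:
  11 = 231 - 4·55
  ... = 2695·(-14) + 803·(47)
Scale by 71565: one solution is (-1001910, 3363555). Reduce m mod 73: (15, 930).
General: m = 15 + 73t, n = 930 - 245t.
m ≥ 0 ⇒ t ≥ 0; n ≥ 0 ⇒ t ≤ 3. So t ∈ [0, 3]: 4 solutions.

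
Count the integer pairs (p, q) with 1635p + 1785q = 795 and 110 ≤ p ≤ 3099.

gcd(1785, 1635) = 15.
By Bézout, 1635·(-12) + 1785·(11) = 15.
Particular solution: (78, -71).
General solution: p = 78 + 119t, q = -71 - 109t for integer t.
110 ≤ 78 + 119t ≤ 3099 gives t ∈ [1, 25], which is 25 values.

25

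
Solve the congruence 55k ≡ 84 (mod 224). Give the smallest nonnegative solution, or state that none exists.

140

gcd(224, 55) = 1.
1 divides 84, so solutions exist.
By Bézout, 55×(-57) + 224×(14) = 1.
So 55×(-57) ≡ 1 (mod 224); multiply by 84: k ≡ -4788 (mod 224).
Smallest nonnegative: k = -4788 mod 224 = 140.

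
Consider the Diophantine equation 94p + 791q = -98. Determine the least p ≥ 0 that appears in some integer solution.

gcd(791, 94) = 1  (791 = 8·94 + 39, 94 = 2·39 + 16, 39 = 2·16 + 7, 16 = 2·7 + 2, 7 = 3·2 + 1, 2 = 2·1).
1 divides -98, so solutions exist.
Back-substituting, 94·(-345) + 791·(41) = 1.
Scale by -98/1 = -98: (p₀, q₀) = (33810, -4018).
General solution: p = 33810 + 791t, q = -4018 - 94t for integer t.
p ≥ 0: smallest is 33810 mod 791 = 588 (at t = -42), with q = -70.

588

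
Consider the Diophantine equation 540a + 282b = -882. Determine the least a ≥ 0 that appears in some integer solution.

25

gcd(540, 282):
  540 = 1×282 + 258
  282 = 1×258 + 24
  258 = 10×24 + 18
  24 = 1×18 + 6
  18 = 3×6
so gcd(540, 282) = 6.
6 divides -882, so solutions exist.
Back-substitute for Bézout coefficients:
  6 = 24 - 1×18
  ... = 540×(-12) + 282×(23)
Scale by -882/6 = -147: (a₀, b₀) = (1764, -3381).
General solution: a = 1764 + 47t, b = -3381 - 90t for integer t.
a ≥ 0: smallest is 1764 mod 47 = 25 (at t = -37), with b = -51.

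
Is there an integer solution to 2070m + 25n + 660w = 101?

gcd(2070, 25) = 5.
gcd(5, 660) = 5.
5 does not divide 101 (remainder 1), so no integer solutions.

no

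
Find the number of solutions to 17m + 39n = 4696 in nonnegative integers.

gcd(39, 17) = 1  (39 = 2*17 + 5, 17 = 3*5 + 2, 5 = 2*2 + 1, 2 = 2*1).
Back-substituting, 17*(-16) + 39*(7) = 1.
Scale by 4696: one solution is (-75136, 32872). Reduce m mod 39: (17, 113).
General: m = 17 + 39t, n = 113 - 17t.
m ≥ 0 ⇒ t ≥ 0; n ≥ 0 ⇒ t ≤ 6. So t ∈ [0, 6]: 7 solutions.

7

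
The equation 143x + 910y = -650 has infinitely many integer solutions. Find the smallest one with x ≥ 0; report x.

gcd(910, 143) = 13.
13 divides -650, so solutions exist.
By Bézout, 143×(-19) + 910×(3) = 13.
Scale by -650/13 = -50: (x₀, y₀) = (950, -150).
General solution: x = 950 + 70t, y = -150 - 11t for integer t.
x ≥ 0: smallest is 950 mod 70 = 40 (at t = -13), with y = -7.

40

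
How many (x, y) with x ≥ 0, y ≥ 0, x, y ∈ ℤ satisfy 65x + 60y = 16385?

gcd(65, 60):
  65 = 1×60 + 5
  60 = 12×5
so gcd(65, 60) = 5.
Back-substitute for Bézout coefficients:
  5 = 65 - 1×60
  ... = 65×(1) + 60×(-1)
Scale by 3277: one solution is (3277, -3277). Reduce x mod 12: (1, 272).
General: x = 1 + 12t, y = 272 - 13t.
x ≥ 0 ⇒ t ≥ 0; y ≥ 0 ⇒ t ≤ 20. So t ∈ [0, 20]: 21 solutions.

21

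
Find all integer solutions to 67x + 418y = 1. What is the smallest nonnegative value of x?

287

gcd(418, 67) = 1  (418 = 6*67 + 16, 67 = 4*16 + 3, 16 = 5*3 + 1, 3 = 3*1).
1 divides 1, so solutions exist.
Back-substituting, 67*(-131) + 418*(21) = 1.
Scale by 1/1 = 1: (x₀, y₀) = (-131, 21).
General solution: x = -131 + 418t, y = 21 - 67t for integer t.
x ≥ 0: smallest is -131 mod 418 = 287 (at t = 1), with y = -46.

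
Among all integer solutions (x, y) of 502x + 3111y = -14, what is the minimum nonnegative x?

3049

gcd(3111, 502) = 1.
1 divides -14, so solutions exist.
By Bézout, 502×(-440) + 3111×(71) = 1.
Scale by -14/1 = -14: (x₀, y₀) = (6160, -994).
General solution: x = 6160 + 3111t, y = -994 - 502t for integer t.
x ≥ 0: smallest is 6160 mod 3111 = 3049 (at t = -1), with y = -492.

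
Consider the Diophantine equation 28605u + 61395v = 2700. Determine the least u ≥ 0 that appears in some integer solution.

1187

gcd(61395, 28605):
  61395 = 2*28605 + 4185
  28605 = 6*4185 + 3495
  4185 = 1*3495 + 690
  3495 = 5*690 + 45
  690 = 15*45 + 15
  45 = 3*15
so gcd(61395, 28605) = 15.
15 divides 2700, so solutions exist.
Back-substitute for Bézout coefficients:
  15 = 690 - 15*45
  ... = 28605*(-1335) + 61395*(622)
Scale by 2700/15 = 180: (u₀, v₀) = (-240300, 111960).
General solution: u = -240300 + 4093t, v = 111960 - 1907t for integer t.
u ≥ 0: smallest is -240300 mod 4093 = 1187 (at t = 59), with v = -553.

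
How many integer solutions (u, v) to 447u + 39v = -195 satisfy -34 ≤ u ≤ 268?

gcd(447, 39) = 3.
By Bézout, 447*(-2) + 39*(23) = 3.
Particular solution: (0, -5).
General solution: u = 0 + 13t, v = -5 - 149t for integer t.
-34 ≤ 0 + 13t ≤ 268 gives t ∈ [-2, 20], which is 23 values.

23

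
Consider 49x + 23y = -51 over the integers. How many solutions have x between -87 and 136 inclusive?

gcd(49, 23) = 1.
By Bézout, 49*(8) + 23*(-17) = 1.
Particular solution: (6, -15).
General solution: x = 6 + 23t, y = -15 - 49t for integer t.
-87 ≤ 6 + 23t ≤ 136 gives t ∈ [-4, 5], which is 10 values.

10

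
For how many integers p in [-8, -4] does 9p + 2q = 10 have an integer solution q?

3

gcd(9, 2) = 1.
By Bézout, 9*(1) + 2*(-4) = 1.
Particular solution: (0, 5).
General solution: p = 0 + 2t, q = 5 - 9t for integer t.
-8 ≤ 0 + 2t ≤ -4 gives t ∈ [-4, -2], which is 3 values.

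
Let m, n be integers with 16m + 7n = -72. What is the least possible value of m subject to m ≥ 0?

6

gcd(16, 7):
  16 = 2×7 + 2
  7 = 3×2 + 1
  2 = 2×1
so gcd(16, 7) = 1.
1 divides -72, so solutions exist.
Back-substitute for Bézout coefficients:
  1 = 7 - 3×2
  ... = 16×(-3) + 7×(7)
Scale by -72/1 = -72: (m₀, n₀) = (216, -504).
General solution: m = 216 + 7t, n = -504 - 16t for integer t.
m ≥ 0: smallest is 216 mod 7 = 6 (at t = -30), with n = -24.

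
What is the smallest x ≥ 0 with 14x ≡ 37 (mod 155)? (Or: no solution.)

58

gcd(155, 14):
  155 = 11*14 + 1
  14 = 14*1
so gcd(155, 14) = 1.
1 divides 37, so solutions exist.
Back-substitute for Bézout coefficients:
  1 = 155 - 11*14
  ... = 14*(-11) + 155*(1)
So 14*(-11) ≡ 1 (mod 155); multiply by 37: x ≡ -407 (mod 155).
Smallest nonnegative: x = -407 mod 155 = 58.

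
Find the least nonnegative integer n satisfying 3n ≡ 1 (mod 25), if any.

17

gcd(25, 3) = 1  (25 = 8×3 + 1, 3 = 3×1).
1 divides 1, so solutions exist.
Back-substituting, 3×(-8) + 25×(1) = 1.
So 3×(-8) ≡ 1 (mod 25); multiply by 1: n ≡ -8 (mod 25).
Smallest nonnegative: n = -8 mod 25 = 17.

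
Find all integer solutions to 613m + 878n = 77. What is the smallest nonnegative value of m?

gcd(878, 613) = 1.
1 divides 77, so solutions exist.
By Bézout, 613·(-275) + 878·(192) = 1.
Scale by 77/1 = 77: (m₀, n₀) = (-21175, 14784).
General solution: m = -21175 + 878t, n = 14784 - 613t for integer t.
m ≥ 0: smallest is -21175 mod 878 = 775 (at t = 25), with n = -541.

775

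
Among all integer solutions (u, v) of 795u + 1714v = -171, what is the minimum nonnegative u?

763

gcd(1714, 795):
  1714 = 2×795 + 124
  795 = 6×124 + 51
  124 = 2×51 + 22
  51 = 2×22 + 7
  22 = 3×7 + 1
  7 = 7×1
so gcd(1714, 795) = 1.
1 divides -171, so solutions exist.
Back-substitute for Bézout coefficients:
  1 = 22 - 3×7
  ... = 795×(-235) + 1714×(109)
Scale by -171/1 = -171: (u₀, v₀) = (40185, -18639).
General solution: u = 40185 + 1714t, v = -18639 - 795t for integer t.
u ≥ 0: smallest is 40185 mod 1714 = 763 (at t = -23), with v = -354.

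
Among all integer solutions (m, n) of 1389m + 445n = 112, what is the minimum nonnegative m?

68

gcd(1389, 445):
  1389 = 3×445 + 54
  445 = 8×54 + 13
  54 = 4×13 + 2
  13 = 6×2 + 1
  2 = 2×1
so gcd(1389, 445) = 1.
1 divides 112, so solutions exist.
Back-substitute for Bézout coefficients:
  1 = 13 - 6×2
  ... = 1389×(-206) + 445×(643)
Scale by 112/1 = 112: (m₀, n₀) = (-23072, 72016).
General solution: m = -23072 + 445t, n = 72016 - 1389t for integer t.
m ≥ 0: smallest is -23072 mod 445 = 68 (at t = 52), with n = -212.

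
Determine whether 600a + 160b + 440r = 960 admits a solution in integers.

gcd(600, 160) = 40.
gcd(40, 440) = 40.
40 divides 960, so integer solutions exist.

yes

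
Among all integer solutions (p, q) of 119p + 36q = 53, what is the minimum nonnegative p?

31

gcd(119, 36):
  119 = 3*36 + 11
  36 = 3*11 + 3
  11 = 3*3 + 2
  3 = 1*2 + 1
  2 = 2*1
so gcd(119, 36) = 1.
1 divides 53, so solutions exist.
Back-substitute for Bézout coefficients:
  1 = 3 - 1*2
  ... = 119*(-13) + 36*(43)
Scale by 53/1 = 53: (p₀, q₀) = (-689, 2279).
General solution: p = -689 + 36t, q = 2279 - 119t for integer t.
p ≥ 0: smallest is -689 mod 36 = 31 (at t = 20), with q = -101.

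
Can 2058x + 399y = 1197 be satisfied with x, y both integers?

yes

gcd(2058, 399) = 21  (2058 = 5·399 + 63, 399 = 6·63 + 21, 63 = 3·21).
21 divides 1197, so integer solutions exist.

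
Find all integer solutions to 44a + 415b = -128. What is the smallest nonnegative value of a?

148

gcd(415, 44):
  415 = 9·44 + 19
  44 = 2·19 + 6
  19 = 3·6 + 1
  6 = 6·1
so gcd(415, 44) = 1.
1 divides -128, so solutions exist.
Back-substitute for Bézout coefficients:
  1 = 19 - 3·6
  ... = 44·(-66) + 415·(7)
Scale by -128/1 = -128: (a₀, b₀) = (8448, -896).
General solution: a = 8448 + 415t, b = -896 - 44t for integer t.
a ≥ 0: smallest is 8448 mod 415 = 148 (at t = -20), with b = -16.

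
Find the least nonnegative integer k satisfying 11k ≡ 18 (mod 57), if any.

gcd(57, 11):
  57 = 5×11 + 2
  11 = 5×2 + 1
  2 = 2×1
so gcd(57, 11) = 1.
1 divides 18, so solutions exist.
Back-substitute for Bézout coefficients:
  1 = 11 - 5×2
  ... = 11×(26) + 57×(-5)
So 11×(26) ≡ 1 (mod 57); multiply by 18: k ≡ 468 (mod 57).
Smallest nonnegative: k = 468 mod 57 = 12.

12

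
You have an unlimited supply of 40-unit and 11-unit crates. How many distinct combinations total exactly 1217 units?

Need nonnegative integers with 40j + 11k = 1217.
gcd(40, 11) = 1, and 40·(-3) + 11·(11) = 1.
So (j₀, k₀) = (-3651, 13387); general j = -3651 + 11t, k = 13387 - 40t.
j ≥ 0 ⇒ t ≥ 332; k ≥ 0 ⇒ t ≤ 334. That's 3 values of t.

3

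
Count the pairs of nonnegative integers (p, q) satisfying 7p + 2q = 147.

11

gcd(7, 2) = 1  (7 = 3·2 + 1, 2 = 2·1).
Back-substituting, 7·(1) + 2·(-3) = 1.
Scale by 147: one solution is (147, -441). Reduce p mod 2: (1, 70).
General: p = 1 + 2t, q = 70 - 7t.
p ≥ 0 ⇒ t ≥ 0; q ≥ 0 ⇒ t ≤ 10. So t ∈ [0, 10]: 11 solutions.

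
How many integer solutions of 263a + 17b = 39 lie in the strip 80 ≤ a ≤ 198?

7

gcd(263, 17) = 1  (263 = 15*17 + 8, 17 = 2*8 + 1, 8 = 8*1).
Back-substituting, 263*(-2) + 17*(31) = 1.
Scale by 39: particular solution (-78, 1209); reduce a mod 17: (7, -106).
General solution: a = 7 + 17t, b = -106 - 263t for integer t.
80 ≤ 7 + 17t ≤ 198 gives t ∈ [5, 11], which is 7 values.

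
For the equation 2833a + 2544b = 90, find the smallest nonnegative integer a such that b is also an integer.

gcd(2833, 2544) = 1  (2833 = 1·2544 + 289, 2544 = 8·289 + 232, 289 = 1·232 + 57, 232 = 4·57 + 4, 57 = 14·4 + 1, 4 = 4·1).
1 divides 90, so solutions exist.
Back-substituting, 2833·(625) + 2544·(-696) = 1.
Scale by 90/1 = 90: (a₀, b₀) = (56250, -62640).
General solution: a = 56250 + 2544t, b = -62640 - 2833t for integer t.
a ≥ 0: smallest is 56250 mod 2544 = 282 (at t = -22), with b = -314.

282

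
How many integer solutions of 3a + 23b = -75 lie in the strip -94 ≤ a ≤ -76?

1

gcd(23, 3) = 1.
By Bézout, 3*(8) + 23*(-1) = 1.
Particular solution: (21, -6).
General solution: a = 21 + 23t, b = -6 - 3t for integer t.
-94 ≤ 21 + 23t ≤ -76 gives t ∈ [-5, -5], which is 1 value.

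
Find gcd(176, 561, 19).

1

gcd(561, 176) = 11  (561 = 3*176 + 33, 176 = 5*33 + 11, 33 = 3*11).
gcd(11, 19) = 1.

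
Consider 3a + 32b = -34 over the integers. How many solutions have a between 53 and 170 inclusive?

gcd(32, 3) = 1.
By Bézout, 3·(11) + 32·(-1) = 1.
Particular solution: (10, -2).
General solution: a = 10 + 32t, b = -2 - 3t for integer t.
53 ≤ 10 + 32t ≤ 170 gives t ∈ [2, 5], which is 4 values.

4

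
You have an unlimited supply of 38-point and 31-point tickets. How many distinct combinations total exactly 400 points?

1

Need nonnegative integers with 38j + 31k = 400.
gcd(38, 31) = 1, and 38·(9) + 31·(-11) = 1.
So (j₀, k₀) = (3600, -4400); general j = 3600 + 31t, k = -4400 - 38t.
j ≥ 0 ⇒ t ≥ -116; k ≥ 0 ⇒ t ≤ -116. That's 1 value of t.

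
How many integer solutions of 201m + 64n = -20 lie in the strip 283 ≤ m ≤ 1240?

gcd(201, 64) = 1  (201 = 3×64 + 9, 64 = 7×9 + 1, 9 = 9×1).
Back-substituting, 201×(-7) + 64×(22) = 1.
Scale by -20: particular solution (140, -440); reduce m mod 64: (12, -38).
General solution: m = 12 + 64t, n = -38 - 201t for integer t.
283 ≤ 12 + 64t ≤ 1240 gives t ∈ [5, 19], which is 15 values.

15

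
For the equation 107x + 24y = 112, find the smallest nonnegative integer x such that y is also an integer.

8

gcd(107, 24) = 1.
1 divides 112, so solutions exist.
By Bézout, 107·(11) + 24·(-49) = 1.
Scale by 112/1 = 112: (x₀, y₀) = (1232, -5488).
General solution: x = 1232 + 24t, y = -5488 - 107t for integer t.
x ≥ 0: smallest is 1232 mod 24 = 8 (at t = -51), with y = -31.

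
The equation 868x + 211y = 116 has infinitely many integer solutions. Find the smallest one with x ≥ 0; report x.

gcd(868, 211):
  868 = 4*211 + 24
  211 = 8*24 + 19
  24 = 1*19 + 5
  19 = 3*5 + 4
  5 = 1*4 + 1
  4 = 4*1
so gcd(868, 211) = 1.
1 divides 116, so solutions exist.
Back-substitute for Bézout coefficients:
  1 = 5 - 1*4
  ... = 868*(44) + 211*(-181)
Scale by 116/1 = 116: (x₀, y₀) = (5104, -20996).
General solution: x = 5104 + 211t, y = -20996 - 868t for integer t.
x ≥ 0: smallest is 5104 mod 211 = 40 (at t = -24), with y = -164.

40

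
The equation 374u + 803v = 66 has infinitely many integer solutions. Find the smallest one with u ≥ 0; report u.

gcd(803, 374):
  803 = 2·374 + 55
  374 = 6·55 + 44
  55 = 1·44 + 11
  44 = 4·11
so gcd(803, 374) = 11.
11 divides 66, so solutions exist.
Back-substitute for Bézout coefficients:
  11 = 55 - 1·44
  ... = 374·(-15) + 803·(7)
Scale by 66/11 = 6: (u₀, v₀) = (-90, 42).
General solution: u = -90 + 73t, v = 42 - 34t for integer t.
u ≥ 0: smallest is -90 mod 73 = 56 (at t = 2), with v = -26.

56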